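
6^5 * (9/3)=23328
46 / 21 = 2.19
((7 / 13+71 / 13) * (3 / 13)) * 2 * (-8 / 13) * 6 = -1728 / 169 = -10.22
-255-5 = -260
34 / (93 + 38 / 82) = 697 / 1916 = 0.36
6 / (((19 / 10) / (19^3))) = 21660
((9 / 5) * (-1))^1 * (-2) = 18 / 5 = 3.60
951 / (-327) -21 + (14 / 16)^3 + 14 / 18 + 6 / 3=-10276765 / 502272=-20.46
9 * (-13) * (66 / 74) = -104.35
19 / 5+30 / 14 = 208 / 35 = 5.94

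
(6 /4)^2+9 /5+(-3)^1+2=61 /20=3.05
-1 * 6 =-6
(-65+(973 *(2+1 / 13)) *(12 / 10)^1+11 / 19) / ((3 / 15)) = 2915334 / 247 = 11802.97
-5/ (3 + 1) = -5/ 4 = -1.25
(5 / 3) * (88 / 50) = 44 / 15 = 2.93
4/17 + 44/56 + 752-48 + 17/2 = 84909/119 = 713.52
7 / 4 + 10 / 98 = 363 / 196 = 1.85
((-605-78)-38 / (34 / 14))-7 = -11996 / 17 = -705.65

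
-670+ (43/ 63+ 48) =-39143/ 63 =-621.32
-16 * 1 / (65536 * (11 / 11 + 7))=-1 / 32768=-0.00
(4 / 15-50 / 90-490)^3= -10739738204047 / 91125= -117857209.37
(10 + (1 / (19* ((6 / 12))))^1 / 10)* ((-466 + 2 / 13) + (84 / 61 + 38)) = -64323738 / 15067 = -4269.18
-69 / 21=-23 / 7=-3.29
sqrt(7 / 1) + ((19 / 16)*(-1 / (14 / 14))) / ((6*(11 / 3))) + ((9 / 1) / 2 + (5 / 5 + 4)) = sqrt(7) + 3325 / 352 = 12.09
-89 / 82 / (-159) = 89 / 13038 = 0.01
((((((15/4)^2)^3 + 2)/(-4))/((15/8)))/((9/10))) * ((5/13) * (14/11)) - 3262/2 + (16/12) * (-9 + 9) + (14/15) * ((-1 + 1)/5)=-3623171587/1976832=-1832.82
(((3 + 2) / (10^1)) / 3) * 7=1.17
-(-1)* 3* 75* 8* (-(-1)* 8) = 14400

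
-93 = -93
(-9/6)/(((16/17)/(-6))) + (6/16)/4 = 309/32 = 9.66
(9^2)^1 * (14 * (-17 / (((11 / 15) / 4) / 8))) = -9253440 / 11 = -841221.82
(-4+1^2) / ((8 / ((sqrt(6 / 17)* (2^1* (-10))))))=15* sqrt(102) / 34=4.46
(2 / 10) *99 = 99 / 5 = 19.80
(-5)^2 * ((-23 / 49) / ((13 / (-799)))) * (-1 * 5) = -2297125 / 637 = -3606.16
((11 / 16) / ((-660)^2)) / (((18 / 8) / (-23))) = -23 / 1425600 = -0.00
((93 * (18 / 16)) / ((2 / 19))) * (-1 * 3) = -47709 / 16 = -2981.81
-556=-556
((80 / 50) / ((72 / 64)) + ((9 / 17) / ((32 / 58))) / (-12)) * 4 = 65717 / 12240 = 5.37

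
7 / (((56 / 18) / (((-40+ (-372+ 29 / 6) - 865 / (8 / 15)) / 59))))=-146091 / 1888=-77.38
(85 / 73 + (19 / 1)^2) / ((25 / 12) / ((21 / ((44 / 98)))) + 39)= 163228212 / 17597453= 9.28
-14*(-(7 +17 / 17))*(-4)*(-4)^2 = -7168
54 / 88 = 27 / 44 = 0.61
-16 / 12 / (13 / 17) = -68 / 39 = -1.74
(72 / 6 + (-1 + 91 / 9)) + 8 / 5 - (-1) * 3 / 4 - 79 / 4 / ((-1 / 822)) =2926433 / 180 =16257.96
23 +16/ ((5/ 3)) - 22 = 53/ 5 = 10.60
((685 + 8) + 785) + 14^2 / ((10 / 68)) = 14054 / 5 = 2810.80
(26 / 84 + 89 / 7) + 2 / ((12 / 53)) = 21.86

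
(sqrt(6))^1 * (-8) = -8 * sqrt(6) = -19.60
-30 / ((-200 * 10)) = 3 / 200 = 0.02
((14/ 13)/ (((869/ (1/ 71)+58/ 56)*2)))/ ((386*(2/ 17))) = 833/ 4334550909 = 0.00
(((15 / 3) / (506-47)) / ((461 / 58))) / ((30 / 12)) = 116 / 211599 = 0.00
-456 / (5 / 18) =-8208 / 5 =-1641.60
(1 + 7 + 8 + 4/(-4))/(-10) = -3/2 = -1.50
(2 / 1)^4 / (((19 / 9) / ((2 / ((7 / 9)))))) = 2592 / 133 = 19.49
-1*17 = -17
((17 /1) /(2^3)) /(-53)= -17 /424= -0.04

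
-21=-21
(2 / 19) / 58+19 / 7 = 2.72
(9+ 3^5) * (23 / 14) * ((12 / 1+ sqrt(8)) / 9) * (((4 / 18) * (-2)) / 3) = -736 / 9 - 368 * sqrt(2) / 27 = -101.05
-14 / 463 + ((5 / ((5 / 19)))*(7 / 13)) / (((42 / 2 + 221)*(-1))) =-105623 / 1456598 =-0.07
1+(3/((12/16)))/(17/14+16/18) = 769/265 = 2.90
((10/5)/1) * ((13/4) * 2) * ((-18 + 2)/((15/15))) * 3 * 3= -1872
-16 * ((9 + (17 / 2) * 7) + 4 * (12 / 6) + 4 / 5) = -6184 / 5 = -1236.80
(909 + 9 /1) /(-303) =-306 /101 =-3.03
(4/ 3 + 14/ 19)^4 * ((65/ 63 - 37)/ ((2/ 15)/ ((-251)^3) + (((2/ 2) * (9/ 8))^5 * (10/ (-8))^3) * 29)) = 72846554024486920949596160/ 11255160670727381934255009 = 6.47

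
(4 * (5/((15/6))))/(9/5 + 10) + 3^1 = 217/59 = 3.68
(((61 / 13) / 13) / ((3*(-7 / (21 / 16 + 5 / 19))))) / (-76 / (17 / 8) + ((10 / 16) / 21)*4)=0.00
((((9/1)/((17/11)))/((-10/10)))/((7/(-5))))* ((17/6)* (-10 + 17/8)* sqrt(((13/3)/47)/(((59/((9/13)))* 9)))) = -495* sqrt(8319)/44368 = -1.02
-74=-74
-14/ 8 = -7/ 4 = -1.75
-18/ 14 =-9/ 7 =-1.29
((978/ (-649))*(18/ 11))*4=-70416/ 7139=-9.86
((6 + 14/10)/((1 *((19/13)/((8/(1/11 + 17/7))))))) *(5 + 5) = 296296/1843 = 160.77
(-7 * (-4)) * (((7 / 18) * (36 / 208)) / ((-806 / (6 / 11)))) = -147 / 115258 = -0.00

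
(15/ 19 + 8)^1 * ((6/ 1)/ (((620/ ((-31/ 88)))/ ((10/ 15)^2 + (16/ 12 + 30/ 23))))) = -4843/ 52440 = -0.09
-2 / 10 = -1 / 5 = -0.20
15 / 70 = 3 / 14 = 0.21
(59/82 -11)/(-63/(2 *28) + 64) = -3372/20623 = -0.16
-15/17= -0.88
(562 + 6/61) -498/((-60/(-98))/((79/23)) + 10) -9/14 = 4311331217/8411900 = 512.53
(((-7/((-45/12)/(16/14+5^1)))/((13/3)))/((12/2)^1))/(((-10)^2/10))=43/975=0.04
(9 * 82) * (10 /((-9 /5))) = -4100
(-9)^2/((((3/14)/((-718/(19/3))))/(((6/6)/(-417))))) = 271404/2641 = 102.77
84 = 84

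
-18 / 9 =-2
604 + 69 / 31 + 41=20064 / 31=647.23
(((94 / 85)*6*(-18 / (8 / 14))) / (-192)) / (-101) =-2961 / 274720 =-0.01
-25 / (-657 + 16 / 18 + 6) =0.04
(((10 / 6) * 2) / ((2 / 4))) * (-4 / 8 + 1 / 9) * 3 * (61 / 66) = -2135 / 297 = -7.19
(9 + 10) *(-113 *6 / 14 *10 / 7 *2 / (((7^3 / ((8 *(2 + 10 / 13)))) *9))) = -4122240 / 218491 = -18.87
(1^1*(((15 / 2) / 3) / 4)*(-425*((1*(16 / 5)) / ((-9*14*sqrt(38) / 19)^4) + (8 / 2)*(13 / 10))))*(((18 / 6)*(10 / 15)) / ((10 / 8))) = -139256205925 / 63011844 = -2210.00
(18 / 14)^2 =81 / 49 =1.65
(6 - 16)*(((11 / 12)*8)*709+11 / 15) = -156002 / 3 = -52000.67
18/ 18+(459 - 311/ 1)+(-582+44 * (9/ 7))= -2635/ 7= -376.43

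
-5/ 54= -0.09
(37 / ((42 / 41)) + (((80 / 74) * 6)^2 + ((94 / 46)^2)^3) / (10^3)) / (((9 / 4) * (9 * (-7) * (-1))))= 154207424525926321 / 603271524803046750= 0.26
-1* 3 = -3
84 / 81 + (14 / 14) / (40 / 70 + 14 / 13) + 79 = 108869 / 1350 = 80.64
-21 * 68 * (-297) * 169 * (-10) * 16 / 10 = -1146809664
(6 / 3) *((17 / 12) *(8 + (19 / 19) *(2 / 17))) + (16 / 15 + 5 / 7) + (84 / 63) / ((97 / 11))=253934 / 10185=24.93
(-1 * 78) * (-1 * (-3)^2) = 702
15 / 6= 5 / 2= 2.50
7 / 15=0.47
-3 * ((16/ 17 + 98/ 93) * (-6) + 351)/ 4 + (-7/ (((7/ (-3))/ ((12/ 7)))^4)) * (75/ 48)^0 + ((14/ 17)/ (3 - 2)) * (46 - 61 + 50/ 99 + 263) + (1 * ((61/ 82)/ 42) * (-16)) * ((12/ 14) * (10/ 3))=-369737197188715/ 7046540265996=-52.47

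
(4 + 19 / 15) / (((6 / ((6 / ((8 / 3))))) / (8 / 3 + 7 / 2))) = 2923 / 240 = 12.18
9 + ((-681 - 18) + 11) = -679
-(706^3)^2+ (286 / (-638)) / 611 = -168781196828850881729 / 1363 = -123830665318305856.00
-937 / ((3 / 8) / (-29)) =217384 / 3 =72461.33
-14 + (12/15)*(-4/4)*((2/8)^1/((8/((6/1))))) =-283/20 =-14.15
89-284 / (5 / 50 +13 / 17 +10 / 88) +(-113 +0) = -1149976 / 3659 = -314.29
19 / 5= 3.80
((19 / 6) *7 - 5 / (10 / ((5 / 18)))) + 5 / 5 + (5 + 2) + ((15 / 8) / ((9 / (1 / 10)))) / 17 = 73511 / 2448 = 30.03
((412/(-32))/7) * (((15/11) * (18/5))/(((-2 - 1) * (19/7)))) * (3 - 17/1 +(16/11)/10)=-15.36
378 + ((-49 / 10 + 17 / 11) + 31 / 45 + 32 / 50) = 1861073 / 4950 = 375.97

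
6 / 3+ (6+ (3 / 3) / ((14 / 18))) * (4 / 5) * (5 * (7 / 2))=104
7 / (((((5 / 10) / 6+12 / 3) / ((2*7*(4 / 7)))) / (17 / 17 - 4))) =-288 / 7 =-41.14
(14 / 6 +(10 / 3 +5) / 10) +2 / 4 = 11 / 3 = 3.67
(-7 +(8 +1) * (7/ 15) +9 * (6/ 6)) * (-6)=-186/ 5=-37.20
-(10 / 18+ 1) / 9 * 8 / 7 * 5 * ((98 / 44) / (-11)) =0.20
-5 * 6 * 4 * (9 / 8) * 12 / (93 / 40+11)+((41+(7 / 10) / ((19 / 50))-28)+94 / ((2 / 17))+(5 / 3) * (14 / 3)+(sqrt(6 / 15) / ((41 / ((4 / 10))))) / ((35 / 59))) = 118 * sqrt(10) / 35875+63804101 / 91143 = 700.05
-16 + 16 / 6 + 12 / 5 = -164 / 15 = -10.93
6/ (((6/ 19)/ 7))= 133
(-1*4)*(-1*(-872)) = -3488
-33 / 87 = -11 / 29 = -0.38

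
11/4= 2.75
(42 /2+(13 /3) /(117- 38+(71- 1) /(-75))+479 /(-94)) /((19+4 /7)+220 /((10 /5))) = 12297285 /99837118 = 0.12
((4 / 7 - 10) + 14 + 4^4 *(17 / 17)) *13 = 23712 / 7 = 3387.43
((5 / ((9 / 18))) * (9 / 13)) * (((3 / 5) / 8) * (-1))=-27 / 52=-0.52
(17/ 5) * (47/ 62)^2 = 37553/ 19220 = 1.95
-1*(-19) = 19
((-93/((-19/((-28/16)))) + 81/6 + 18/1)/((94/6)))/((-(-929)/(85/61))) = 444465/202421668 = 0.00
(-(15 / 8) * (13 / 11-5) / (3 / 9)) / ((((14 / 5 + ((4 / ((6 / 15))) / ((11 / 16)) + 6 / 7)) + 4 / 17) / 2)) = 562275 / 241352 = 2.33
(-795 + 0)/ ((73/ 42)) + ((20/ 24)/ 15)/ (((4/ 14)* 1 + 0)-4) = -15627031/ 34164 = -457.41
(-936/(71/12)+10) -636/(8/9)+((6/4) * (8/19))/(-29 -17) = -53596717/62054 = -863.71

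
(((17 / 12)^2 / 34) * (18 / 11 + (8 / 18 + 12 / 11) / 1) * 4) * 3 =2669 / 1188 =2.25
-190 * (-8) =1520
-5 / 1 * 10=-50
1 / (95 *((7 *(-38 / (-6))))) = 3 / 12635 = 0.00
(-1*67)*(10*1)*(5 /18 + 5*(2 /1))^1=-61975 /9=-6886.11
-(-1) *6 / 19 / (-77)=-6 / 1463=-0.00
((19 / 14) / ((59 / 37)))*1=703 / 826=0.85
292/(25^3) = 292/15625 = 0.02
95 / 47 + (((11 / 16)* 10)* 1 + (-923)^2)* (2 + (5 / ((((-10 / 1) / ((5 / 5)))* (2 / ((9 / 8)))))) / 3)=19540025549 / 12032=1624004.78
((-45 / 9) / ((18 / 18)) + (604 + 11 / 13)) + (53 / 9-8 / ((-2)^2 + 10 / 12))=2049643 / 3393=604.08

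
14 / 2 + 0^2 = 7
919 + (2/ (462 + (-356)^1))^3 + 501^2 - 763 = 251157.00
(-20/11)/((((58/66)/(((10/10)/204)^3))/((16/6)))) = -5/7693758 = -0.00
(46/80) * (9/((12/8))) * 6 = 207/10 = 20.70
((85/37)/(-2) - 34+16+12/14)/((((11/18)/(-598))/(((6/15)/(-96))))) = -1699815/22792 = -74.58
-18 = -18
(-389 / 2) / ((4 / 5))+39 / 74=-71809 / 296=-242.60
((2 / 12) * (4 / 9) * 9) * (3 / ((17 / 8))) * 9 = 144 / 17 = 8.47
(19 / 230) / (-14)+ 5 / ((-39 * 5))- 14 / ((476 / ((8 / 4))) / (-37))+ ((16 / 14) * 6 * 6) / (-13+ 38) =40462463 / 10674300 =3.79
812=812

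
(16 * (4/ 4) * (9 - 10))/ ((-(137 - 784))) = -16/ 647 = -0.02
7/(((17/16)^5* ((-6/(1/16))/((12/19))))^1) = -917504/26977283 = -0.03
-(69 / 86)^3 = -328509 / 636056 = -0.52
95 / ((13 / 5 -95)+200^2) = 25 / 10502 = 0.00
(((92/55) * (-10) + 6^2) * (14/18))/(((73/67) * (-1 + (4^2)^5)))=99428/7578051525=0.00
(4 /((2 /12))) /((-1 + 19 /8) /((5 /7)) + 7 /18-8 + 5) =-8640 /247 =-34.98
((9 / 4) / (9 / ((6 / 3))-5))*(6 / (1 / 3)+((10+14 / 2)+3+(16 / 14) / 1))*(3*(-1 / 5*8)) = 29592 / 35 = 845.49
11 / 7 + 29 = 214 / 7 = 30.57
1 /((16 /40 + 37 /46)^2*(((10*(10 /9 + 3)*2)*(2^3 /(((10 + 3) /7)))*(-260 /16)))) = -4761 /39745622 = -0.00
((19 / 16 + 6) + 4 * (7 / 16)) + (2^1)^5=655 / 16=40.94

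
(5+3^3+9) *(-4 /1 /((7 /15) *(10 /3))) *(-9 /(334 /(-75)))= -249075 /1169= -213.07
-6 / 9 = -0.67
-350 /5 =-70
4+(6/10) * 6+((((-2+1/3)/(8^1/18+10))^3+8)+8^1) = 97992037/4152920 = 23.60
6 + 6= 12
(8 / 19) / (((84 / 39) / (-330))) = -8580 / 133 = -64.51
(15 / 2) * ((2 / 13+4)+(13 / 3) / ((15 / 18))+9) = 137.65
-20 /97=-0.21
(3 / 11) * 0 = 0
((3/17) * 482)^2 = 2090916/289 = 7235.00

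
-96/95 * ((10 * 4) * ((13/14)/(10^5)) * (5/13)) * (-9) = 108/83125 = 0.00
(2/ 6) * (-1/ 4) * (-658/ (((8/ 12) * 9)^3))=0.25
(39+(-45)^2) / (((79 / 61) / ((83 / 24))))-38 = 432416 / 79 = 5473.62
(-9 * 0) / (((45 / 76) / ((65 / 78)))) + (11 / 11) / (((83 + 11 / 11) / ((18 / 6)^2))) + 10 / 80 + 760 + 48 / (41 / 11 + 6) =4584879 / 5992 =765.17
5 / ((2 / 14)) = 35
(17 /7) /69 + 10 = 4847 /483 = 10.04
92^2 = 8464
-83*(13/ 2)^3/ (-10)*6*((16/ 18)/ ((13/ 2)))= 28054/ 15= 1870.27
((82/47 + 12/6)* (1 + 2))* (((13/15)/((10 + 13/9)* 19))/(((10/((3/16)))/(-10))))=-3861/459895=-0.01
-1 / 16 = -0.06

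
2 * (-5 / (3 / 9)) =-30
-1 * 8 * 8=-64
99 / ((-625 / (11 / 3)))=-363 / 625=-0.58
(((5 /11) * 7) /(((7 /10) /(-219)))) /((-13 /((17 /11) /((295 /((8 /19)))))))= 297840 /1763333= 0.17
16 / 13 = 1.23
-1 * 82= -82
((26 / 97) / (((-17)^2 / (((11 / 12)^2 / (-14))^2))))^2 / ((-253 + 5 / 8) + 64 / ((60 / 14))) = -181133254445 / 3852726766800795061420032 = -0.00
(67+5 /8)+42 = 877 /8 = 109.62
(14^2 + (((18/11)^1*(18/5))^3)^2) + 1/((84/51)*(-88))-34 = 260134661747291549/6200463500000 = 41954.07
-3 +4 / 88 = -65 / 22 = -2.95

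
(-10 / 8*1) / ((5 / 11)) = -11 / 4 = -2.75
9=9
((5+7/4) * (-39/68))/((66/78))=-13689/2992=-4.58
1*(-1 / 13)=-1 / 13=-0.08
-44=-44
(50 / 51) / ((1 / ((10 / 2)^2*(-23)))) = -28750 / 51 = -563.73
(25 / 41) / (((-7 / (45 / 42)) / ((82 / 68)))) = -375 / 3332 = -0.11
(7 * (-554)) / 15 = -3878 / 15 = -258.53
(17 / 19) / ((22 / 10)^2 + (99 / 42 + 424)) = 0.00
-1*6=-6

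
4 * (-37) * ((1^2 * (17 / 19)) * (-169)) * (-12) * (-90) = 459220320 / 19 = 24169490.53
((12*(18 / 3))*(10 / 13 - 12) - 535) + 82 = -16401 / 13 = -1261.62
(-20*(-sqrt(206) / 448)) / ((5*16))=sqrt(206) / 1792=0.01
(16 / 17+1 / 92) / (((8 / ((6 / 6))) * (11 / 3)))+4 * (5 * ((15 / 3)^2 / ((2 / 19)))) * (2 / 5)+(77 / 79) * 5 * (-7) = 20287997853 / 10872928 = 1865.92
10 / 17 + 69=1183 / 17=69.59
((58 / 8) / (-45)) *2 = -29 / 90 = -0.32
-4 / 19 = -0.21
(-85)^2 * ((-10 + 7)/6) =-7225/2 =-3612.50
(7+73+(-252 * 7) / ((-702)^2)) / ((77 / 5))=5475355 / 1054053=5.19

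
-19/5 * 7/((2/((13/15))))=-1729/150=-11.53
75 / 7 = 10.71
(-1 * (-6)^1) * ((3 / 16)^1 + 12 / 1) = 585 / 8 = 73.12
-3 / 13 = -0.23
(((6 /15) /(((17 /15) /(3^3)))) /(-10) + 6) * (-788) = -338052 /85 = -3977.08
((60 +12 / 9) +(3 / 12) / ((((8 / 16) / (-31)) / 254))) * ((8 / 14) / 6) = -3322 / 9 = -369.11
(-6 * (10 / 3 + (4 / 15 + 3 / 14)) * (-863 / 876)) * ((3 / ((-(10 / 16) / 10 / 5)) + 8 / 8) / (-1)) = 55070619 / 10220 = 5388.51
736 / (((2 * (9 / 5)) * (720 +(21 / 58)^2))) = 269120 / 947943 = 0.28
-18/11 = -1.64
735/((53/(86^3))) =467501160/53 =8820776.60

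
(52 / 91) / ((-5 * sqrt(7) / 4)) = -16 * sqrt(7) / 245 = -0.17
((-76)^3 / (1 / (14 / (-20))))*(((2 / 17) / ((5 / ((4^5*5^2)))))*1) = 3146579968 / 17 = 185092939.29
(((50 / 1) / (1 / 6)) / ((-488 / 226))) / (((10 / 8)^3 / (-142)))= 3080832 / 305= 10101.09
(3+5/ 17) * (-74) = -4144/ 17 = -243.76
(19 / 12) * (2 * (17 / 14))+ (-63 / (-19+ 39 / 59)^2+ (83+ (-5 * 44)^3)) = -65445280422367 / 6146301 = -10647913.34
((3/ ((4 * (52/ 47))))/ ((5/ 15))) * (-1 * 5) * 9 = -19035/ 208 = -91.51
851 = 851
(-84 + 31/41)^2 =11648569/1681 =6929.55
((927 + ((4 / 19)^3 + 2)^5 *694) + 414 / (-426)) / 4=6374715005040834231261255 / 1077860019121110679229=5914.23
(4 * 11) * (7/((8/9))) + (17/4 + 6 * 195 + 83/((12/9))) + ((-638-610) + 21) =356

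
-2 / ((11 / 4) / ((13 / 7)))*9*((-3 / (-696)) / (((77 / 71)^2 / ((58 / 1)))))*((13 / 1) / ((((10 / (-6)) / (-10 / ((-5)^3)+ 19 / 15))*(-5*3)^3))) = -172089658 / 21399984375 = -0.01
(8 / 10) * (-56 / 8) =-5.60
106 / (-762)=-53 / 381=-0.14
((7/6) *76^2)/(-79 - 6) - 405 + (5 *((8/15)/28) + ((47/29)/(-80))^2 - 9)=-315886334249/640505600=-493.18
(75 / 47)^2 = 5625 / 2209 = 2.55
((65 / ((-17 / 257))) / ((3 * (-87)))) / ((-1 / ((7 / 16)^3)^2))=-1965326545 / 74440507392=-0.03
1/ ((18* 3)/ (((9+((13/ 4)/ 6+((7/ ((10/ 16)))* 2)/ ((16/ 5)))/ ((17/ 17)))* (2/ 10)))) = 397/ 6480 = 0.06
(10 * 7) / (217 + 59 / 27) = 945 / 2959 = 0.32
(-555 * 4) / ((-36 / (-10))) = -1850 / 3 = -616.67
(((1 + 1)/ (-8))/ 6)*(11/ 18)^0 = -1/ 24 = -0.04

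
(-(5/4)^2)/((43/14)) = -175/344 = -0.51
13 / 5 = 2.60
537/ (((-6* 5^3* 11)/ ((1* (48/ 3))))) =-1432/ 1375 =-1.04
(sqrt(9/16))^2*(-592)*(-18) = 5994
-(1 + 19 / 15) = -34 / 15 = -2.27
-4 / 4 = -1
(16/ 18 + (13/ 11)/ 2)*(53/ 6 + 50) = 103429/ 1188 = 87.06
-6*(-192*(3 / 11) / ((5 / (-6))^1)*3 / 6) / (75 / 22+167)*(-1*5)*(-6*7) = -870912 / 3749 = -232.31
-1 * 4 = -4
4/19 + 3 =61/19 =3.21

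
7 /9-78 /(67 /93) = -64817 /603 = -107.49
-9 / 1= -9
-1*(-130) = 130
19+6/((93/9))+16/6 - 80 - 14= -6673/93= -71.75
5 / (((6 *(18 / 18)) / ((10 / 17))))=25 / 51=0.49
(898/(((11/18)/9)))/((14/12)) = 872856/77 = 11335.79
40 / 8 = 5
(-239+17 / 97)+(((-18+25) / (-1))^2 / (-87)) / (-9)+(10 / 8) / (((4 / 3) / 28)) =-64562045 / 303804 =-212.51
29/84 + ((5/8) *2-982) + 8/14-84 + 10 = -6323/6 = -1053.83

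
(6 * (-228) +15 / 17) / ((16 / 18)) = -209169 / 136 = -1538.01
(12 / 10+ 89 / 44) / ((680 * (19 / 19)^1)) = 709 / 149600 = 0.00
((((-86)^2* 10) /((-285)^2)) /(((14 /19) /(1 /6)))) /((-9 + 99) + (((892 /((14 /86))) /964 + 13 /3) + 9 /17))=15150706 /7396386975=0.00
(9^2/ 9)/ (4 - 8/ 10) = 45/ 16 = 2.81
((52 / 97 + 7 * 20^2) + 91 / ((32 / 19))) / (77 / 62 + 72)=274677887 / 7047632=38.97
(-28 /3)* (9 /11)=-84 /11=-7.64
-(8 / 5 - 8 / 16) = -11 / 10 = -1.10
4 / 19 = 0.21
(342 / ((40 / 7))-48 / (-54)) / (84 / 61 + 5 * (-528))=-666913 / 28972080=-0.02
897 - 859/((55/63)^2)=-230.06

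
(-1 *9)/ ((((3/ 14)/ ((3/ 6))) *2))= -21/ 2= -10.50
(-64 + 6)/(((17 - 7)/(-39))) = 1131/5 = 226.20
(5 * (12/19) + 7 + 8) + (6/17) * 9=6891/323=21.33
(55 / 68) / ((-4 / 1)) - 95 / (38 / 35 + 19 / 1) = -49635 / 10064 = -4.93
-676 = -676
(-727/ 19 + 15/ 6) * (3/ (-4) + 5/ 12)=453/ 38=11.92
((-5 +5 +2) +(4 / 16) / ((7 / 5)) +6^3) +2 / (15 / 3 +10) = 91691 / 420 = 218.31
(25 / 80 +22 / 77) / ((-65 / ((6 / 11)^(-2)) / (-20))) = 8107 / 13104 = 0.62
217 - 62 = 155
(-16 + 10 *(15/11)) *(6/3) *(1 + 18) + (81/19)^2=-284497/3971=-71.64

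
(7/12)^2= 49/144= 0.34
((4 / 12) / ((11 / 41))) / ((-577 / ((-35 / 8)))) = 1435 / 152328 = 0.01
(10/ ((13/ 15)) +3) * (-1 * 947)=-178983/ 13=-13767.92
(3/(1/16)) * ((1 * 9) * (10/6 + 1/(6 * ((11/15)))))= 818.18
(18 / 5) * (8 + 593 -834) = -4194 / 5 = -838.80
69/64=1.08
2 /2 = 1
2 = 2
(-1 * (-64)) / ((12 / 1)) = 5.33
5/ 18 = 0.28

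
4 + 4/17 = 72/17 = 4.24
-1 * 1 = -1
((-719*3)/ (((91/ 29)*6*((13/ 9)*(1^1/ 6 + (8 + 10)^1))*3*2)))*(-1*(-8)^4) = 384325632/ 128947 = 2980.49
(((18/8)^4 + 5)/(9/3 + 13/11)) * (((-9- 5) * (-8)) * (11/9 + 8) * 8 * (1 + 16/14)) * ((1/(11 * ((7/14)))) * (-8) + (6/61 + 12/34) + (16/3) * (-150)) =-7433019557915/71553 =-103881312.56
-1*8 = -8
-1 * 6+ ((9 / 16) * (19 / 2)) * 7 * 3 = 3399 / 32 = 106.22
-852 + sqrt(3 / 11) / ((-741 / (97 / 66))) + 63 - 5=-794 - 97* sqrt(33) / 537966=-794.00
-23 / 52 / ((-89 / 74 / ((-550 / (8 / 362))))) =-42358525 / 4628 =-9152.66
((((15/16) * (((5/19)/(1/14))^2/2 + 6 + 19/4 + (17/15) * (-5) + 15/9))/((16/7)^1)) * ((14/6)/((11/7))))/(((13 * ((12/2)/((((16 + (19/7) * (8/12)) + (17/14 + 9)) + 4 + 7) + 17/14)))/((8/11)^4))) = 56597450/47568609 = 1.19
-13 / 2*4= -26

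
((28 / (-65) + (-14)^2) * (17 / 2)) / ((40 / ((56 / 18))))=378182 / 2925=129.29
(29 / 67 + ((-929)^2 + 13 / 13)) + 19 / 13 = 751711232 / 871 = 863043.89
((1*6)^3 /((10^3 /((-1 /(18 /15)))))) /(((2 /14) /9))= -567 /50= -11.34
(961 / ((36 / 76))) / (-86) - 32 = -43027 / 774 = -55.59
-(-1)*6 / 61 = 6 / 61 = 0.10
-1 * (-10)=10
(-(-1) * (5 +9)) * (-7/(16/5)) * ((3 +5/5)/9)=-245/18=-13.61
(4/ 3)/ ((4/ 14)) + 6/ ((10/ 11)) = 169/ 15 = 11.27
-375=-375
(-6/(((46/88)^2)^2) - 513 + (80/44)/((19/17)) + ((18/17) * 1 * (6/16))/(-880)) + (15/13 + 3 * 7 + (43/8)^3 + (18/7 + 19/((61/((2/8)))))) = -5816222214373521799/14129205581370880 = -411.65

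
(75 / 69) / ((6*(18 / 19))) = 475 / 2484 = 0.19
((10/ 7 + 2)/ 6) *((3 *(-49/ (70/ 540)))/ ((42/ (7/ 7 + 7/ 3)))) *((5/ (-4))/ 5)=90/ 7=12.86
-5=-5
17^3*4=19652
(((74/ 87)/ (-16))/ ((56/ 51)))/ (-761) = 629/ 9886912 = 0.00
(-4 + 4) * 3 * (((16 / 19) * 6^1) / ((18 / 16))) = 0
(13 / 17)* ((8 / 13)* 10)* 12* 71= 4009.41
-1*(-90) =90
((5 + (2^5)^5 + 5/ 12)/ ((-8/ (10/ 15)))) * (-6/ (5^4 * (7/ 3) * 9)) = 402653249/ 315000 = 1278.26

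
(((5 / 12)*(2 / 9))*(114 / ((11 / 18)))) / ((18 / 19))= 1805 / 99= 18.23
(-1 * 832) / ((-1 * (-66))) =-416 / 33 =-12.61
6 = 6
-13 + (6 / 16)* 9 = -77 / 8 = -9.62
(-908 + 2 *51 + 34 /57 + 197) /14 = -34679 /798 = -43.46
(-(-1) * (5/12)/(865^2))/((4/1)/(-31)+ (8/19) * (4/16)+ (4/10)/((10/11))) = 2945/2201218092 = 0.00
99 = 99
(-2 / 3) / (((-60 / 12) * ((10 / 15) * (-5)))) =-1 / 25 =-0.04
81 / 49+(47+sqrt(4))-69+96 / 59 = -48337 / 2891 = -16.72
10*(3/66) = 5/11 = 0.45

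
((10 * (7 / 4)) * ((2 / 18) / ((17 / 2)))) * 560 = 19600 / 153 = 128.10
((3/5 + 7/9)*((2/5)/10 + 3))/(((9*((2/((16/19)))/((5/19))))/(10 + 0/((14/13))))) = 3968/7695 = 0.52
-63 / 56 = -9 / 8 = -1.12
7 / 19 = 0.37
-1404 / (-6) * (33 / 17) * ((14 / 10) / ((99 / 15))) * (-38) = -62244 / 17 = -3661.41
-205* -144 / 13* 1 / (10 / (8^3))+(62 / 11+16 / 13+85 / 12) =199531907 / 1716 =116277.34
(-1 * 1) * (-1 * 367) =367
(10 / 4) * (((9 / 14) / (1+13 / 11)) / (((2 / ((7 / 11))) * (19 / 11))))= 165 / 1216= 0.14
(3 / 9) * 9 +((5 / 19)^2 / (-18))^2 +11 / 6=204083311 / 42224004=4.83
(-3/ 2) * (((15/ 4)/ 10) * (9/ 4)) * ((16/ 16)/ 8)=-81/ 512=-0.16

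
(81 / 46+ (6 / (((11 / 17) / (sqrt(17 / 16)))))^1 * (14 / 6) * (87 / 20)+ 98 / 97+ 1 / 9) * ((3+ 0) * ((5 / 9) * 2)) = 578735 / 60237+ 3451 * sqrt(17) / 44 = 332.99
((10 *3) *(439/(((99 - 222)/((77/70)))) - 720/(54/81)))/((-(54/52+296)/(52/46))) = 901262804/7282789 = 123.75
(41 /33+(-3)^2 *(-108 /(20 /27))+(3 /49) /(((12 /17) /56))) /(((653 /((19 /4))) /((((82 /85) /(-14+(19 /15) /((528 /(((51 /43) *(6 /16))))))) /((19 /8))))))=80099888128 /290561808705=0.28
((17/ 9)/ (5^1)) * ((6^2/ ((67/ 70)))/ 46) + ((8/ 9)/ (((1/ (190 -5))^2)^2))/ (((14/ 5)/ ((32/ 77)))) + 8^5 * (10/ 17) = 19641407862177172/ 127081647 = 154557391.46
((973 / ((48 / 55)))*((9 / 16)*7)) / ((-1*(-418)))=102165 / 9728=10.50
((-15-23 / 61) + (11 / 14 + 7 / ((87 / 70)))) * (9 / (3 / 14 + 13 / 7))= -1996941 / 51301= -38.93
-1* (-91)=91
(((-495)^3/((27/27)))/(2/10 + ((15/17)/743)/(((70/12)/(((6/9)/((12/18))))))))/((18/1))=-5957703241875/177014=-33656678.24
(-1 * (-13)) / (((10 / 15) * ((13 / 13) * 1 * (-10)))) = -39 / 20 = -1.95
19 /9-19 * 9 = -1520 /9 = -168.89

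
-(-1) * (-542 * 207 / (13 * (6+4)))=-56097 / 65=-863.03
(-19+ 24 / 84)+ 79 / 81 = -10058 / 567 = -17.74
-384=-384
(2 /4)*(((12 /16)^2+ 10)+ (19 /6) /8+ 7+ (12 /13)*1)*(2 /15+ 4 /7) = 6.65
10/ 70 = 1/ 7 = 0.14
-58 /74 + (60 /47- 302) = -524321 /1739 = -301.51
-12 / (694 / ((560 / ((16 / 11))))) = -2310 / 347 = -6.66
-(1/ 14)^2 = -1/ 196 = -0.01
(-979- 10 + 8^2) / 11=-925 / 11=-84.09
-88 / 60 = -22 / 15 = -1.47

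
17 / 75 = 0.23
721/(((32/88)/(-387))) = -3069297/4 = -767324.25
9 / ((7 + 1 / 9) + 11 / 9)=1.08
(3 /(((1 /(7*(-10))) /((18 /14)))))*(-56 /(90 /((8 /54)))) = 224 /9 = 24.89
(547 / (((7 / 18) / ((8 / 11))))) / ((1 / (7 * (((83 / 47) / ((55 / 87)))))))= 20002.94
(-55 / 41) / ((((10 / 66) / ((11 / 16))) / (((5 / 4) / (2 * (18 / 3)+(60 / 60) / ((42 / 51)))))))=-27951 / 48544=-0.58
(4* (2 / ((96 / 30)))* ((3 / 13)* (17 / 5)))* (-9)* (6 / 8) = -1377 / 104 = -13.24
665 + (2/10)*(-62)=3263/5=652.60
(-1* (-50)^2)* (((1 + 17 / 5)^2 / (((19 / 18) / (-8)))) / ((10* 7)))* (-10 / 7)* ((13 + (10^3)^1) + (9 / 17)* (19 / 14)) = -840760272000 / 110789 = -7588842.50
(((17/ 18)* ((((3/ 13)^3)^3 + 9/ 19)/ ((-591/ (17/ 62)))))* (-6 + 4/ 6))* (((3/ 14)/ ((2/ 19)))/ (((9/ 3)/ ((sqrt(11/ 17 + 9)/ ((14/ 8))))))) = 206031080848* sqrt(697)/ 4079985693267393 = 0.00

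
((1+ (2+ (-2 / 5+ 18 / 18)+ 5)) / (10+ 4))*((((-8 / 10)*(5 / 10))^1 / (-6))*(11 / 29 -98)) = -4.00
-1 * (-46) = 46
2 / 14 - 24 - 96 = -839 / 7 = -119.86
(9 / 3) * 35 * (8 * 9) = 7560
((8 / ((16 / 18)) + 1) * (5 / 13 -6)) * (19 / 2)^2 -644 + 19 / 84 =-6237131 / 1092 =-5711.66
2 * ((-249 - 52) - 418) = -1438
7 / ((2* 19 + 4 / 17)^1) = 119 / 650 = 0.18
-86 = -86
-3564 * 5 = -17820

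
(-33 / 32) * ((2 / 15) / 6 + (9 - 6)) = -3.12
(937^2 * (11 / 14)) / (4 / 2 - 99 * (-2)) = 9657659 / 2800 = 3449.16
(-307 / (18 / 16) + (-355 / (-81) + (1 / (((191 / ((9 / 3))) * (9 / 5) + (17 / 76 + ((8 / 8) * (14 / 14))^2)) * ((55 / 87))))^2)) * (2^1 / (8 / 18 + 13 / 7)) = -7929975248407702 / 33987194445105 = -233.32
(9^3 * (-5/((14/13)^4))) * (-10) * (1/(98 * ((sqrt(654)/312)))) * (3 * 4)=20300444775 * sqrt(654)/12823741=40483.65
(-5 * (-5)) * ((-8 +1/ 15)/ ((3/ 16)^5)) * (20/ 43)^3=-4991221760000/ 57960603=-86114.04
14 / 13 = 1.08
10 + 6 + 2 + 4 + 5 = 27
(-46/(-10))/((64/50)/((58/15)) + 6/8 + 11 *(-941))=-0.00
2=2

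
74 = 74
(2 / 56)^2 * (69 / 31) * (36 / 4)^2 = 5589 / 24304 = 0.23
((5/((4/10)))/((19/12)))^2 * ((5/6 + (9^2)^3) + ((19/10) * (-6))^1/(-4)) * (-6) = -71745032250/361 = -198739701.52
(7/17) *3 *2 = 42/17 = 2.47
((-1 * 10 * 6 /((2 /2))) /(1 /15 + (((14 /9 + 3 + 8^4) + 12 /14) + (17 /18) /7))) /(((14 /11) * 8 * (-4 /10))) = 4125 /1148452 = 0.00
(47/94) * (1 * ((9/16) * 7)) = 63/32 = 1.97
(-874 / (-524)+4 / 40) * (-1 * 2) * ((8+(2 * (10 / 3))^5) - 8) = -494080000 / 10611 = -46563.00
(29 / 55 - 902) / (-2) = 49581 / 110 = 450.74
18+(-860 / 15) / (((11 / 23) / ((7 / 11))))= -21158 / 363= -58.29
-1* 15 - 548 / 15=-773 / 15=-51.53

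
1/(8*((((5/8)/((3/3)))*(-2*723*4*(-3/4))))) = 1/21690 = 0.00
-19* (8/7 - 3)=247/7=35.29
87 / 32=2.72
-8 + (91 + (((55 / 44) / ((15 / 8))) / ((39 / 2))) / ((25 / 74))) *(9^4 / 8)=194236559 / 2600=74706.37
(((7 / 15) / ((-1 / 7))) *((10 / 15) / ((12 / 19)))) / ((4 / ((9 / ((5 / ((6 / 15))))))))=-931 / 1500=-0.62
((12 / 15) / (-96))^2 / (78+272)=1 / 5040000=0.00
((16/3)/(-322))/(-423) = 8/204309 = 0.00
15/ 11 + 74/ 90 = 1082/ 495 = 2.19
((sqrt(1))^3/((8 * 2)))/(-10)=-1/160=-0.01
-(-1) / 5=1 / 5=0.20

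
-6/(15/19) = -38/5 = -7.60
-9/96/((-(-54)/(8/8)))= -0.00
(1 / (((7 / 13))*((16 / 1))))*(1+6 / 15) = 13 / 80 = 0.16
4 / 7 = 0.57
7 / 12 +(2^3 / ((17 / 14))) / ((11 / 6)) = 9373 / 2244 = 4.18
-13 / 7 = -1.86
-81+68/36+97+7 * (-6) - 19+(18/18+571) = 528.89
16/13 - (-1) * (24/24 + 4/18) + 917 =107576/117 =919.45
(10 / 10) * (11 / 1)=11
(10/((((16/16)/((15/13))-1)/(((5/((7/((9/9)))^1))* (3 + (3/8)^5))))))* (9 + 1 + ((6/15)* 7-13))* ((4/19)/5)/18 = 164245/2179072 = 0.08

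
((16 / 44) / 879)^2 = 16 / 93489561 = 0.00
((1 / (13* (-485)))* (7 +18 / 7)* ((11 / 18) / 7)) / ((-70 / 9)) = 737 / 43252300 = 0.00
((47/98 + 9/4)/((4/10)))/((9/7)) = 5.31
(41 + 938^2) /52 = 879885 /52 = 16920.87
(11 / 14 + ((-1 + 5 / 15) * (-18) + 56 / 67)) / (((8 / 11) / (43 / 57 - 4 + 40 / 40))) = -374792 / 8911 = -42.06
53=53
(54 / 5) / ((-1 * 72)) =-3 / 20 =-0.15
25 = 25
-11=-11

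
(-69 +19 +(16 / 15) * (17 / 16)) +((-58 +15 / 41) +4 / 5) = -65006 / 615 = -105.70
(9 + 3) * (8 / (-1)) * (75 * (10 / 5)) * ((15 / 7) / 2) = -108000 / 7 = -15428.57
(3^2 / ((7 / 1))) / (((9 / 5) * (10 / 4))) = 2 / 7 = 0.29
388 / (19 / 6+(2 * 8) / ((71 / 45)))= 165288 / 5669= 29.16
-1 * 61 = -61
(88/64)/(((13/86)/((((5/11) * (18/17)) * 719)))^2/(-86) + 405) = 3662189824025700/1078681366343478239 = 0.00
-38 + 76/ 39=-1406/ 39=-36.05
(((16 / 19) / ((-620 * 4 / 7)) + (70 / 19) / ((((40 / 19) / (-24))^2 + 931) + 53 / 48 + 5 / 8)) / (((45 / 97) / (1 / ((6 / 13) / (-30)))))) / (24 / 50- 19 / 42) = -19826735067230 / 2484639479499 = -7.98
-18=-18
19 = 19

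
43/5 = 8.60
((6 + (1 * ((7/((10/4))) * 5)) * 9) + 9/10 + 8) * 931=1311779/10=131177.90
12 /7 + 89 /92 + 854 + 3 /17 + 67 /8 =18945145 /21896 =865.23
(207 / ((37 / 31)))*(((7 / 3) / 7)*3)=6417 / 37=173.43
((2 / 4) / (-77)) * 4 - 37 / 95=-3039 / 7315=-0.42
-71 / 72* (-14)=497 / 36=13.81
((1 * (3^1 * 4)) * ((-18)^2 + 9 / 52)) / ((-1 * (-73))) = 53.29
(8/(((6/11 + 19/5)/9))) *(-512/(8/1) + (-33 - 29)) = -498960/239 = -2087.70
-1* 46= -46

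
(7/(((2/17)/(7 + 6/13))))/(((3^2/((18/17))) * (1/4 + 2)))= 2716/117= 23.21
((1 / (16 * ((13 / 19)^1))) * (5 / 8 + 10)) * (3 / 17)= 285 / 1664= 0.17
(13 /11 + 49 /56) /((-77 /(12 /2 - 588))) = 15.55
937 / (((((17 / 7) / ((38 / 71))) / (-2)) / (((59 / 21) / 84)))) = -1050377 / 76041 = -13.81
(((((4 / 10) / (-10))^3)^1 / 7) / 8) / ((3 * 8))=-1 / 21000000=-0.00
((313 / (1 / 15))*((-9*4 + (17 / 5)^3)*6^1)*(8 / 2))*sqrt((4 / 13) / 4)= 9307368*sqrt(13) / 325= 103255.98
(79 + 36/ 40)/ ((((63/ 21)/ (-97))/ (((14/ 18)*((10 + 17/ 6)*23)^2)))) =-1701585107761/ 9720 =-175060196.27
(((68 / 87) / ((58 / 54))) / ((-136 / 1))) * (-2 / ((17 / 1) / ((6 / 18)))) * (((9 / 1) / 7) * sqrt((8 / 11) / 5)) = 54 * sqrt(110) / 5504345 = 0.00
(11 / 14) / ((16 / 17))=187 / 224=0.83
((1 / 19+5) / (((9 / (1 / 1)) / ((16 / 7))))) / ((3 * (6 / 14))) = 512 / 513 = 1.00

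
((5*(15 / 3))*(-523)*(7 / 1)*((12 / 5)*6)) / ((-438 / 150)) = 32949000 / 73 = 451356.16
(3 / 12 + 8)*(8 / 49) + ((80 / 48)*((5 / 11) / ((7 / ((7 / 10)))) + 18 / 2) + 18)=111323 / 3234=34.42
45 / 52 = 0.87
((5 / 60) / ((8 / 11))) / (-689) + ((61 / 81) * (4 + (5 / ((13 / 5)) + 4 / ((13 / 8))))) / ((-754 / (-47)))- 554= -372732105329 / 673279776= -553.61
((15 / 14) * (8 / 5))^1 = 12 / 7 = 1.71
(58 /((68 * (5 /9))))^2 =68121 /28900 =2.36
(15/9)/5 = 1/3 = 0.33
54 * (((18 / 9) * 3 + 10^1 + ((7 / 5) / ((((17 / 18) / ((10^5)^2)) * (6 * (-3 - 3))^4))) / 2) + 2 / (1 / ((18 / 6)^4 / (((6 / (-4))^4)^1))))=110564728 / 459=240881.76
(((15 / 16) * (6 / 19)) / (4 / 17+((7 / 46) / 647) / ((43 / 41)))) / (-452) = -54390055 / 19557521104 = -0.00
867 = 867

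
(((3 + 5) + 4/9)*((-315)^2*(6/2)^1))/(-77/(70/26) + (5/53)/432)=-41109768000/467729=-87892.28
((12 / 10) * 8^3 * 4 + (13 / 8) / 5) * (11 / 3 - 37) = -491585 / 6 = -81930.83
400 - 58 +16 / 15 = 5146 / 15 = 343.07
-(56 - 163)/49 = 107/49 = 2.18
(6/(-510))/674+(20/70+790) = 316928273/401030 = 790.29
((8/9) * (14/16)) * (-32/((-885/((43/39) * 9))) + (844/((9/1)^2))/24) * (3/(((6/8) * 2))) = 1.23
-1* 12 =-12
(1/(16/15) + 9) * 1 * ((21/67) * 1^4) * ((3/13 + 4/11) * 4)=7.41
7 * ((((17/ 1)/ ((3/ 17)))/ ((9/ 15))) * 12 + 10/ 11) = 13493.03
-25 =-25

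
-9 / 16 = -0.56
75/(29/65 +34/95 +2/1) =92625/3463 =26.75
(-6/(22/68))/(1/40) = -8160/11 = -741.82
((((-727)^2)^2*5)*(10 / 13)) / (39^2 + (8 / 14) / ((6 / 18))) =97770016344350 / 138567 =705579368.42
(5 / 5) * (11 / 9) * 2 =22 / 9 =2.44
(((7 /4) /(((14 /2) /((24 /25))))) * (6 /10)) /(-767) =-18 /95875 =-0.00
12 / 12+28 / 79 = 107 / 79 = 1.35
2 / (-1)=-2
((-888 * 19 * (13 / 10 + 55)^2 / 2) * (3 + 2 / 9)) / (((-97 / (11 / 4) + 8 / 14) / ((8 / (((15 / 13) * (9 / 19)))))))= 122901671950057 / 3381750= 36342624.96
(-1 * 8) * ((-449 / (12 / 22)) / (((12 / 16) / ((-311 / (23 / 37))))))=-909329168 / 207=-4392894.53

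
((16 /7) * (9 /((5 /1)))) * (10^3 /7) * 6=172800 /49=3526.53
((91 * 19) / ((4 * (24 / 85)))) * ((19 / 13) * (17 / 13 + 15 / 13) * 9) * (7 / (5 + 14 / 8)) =6014260 / 117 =51403.93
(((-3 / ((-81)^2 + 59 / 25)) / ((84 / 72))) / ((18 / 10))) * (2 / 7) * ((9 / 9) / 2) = -125 / 4020058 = -0.00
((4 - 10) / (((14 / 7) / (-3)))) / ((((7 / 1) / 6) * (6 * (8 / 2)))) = 9 / 28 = 0.32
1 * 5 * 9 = 45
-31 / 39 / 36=-31 / 1404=-0.02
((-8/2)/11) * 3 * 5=-60/11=-5.45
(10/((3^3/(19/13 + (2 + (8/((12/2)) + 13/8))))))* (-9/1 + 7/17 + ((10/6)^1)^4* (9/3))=34.62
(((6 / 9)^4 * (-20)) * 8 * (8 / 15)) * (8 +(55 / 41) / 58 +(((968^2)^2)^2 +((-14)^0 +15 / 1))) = -417159512838448926527505397760 / 32103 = -12994409022161446797106360.00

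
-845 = -845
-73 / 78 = -0.94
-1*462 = -462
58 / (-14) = -4.14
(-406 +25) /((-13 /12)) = 4572 /13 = 351.69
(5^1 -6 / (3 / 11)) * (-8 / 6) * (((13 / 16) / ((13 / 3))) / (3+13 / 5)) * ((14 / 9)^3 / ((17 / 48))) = 1960 / 243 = 8.07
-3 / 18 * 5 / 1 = -5 / 6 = -0.83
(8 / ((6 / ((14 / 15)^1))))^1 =56 / 45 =1.24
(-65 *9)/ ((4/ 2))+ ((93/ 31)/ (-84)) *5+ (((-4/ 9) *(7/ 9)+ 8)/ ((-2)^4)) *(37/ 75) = -2487224/ 8505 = -292.44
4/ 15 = 0.27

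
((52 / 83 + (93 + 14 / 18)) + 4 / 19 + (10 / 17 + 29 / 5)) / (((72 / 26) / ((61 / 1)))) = 96627509147 / 43430580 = 2224.87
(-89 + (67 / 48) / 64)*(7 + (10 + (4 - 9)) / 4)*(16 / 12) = -3006751 / 3072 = -978.76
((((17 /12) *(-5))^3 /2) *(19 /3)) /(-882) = 11668375 /9144576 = 1.28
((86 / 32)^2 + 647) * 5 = 837405 / 256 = 3271.11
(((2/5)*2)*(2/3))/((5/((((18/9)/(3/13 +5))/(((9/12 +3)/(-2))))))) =-416/19125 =-0.02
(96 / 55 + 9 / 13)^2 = 3038049 / 511225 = 5.94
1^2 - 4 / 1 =-3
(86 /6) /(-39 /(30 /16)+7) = -215 /207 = -1.04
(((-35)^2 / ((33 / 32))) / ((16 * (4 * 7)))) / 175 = 1 / 66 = 0.02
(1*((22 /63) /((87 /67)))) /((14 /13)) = 9581 /38367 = 0.25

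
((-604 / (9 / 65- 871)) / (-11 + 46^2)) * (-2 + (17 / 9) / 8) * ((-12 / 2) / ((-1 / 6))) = -249301 / 11915563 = -0.02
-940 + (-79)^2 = 5301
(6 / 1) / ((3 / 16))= 32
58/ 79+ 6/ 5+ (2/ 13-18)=-81708/ 5135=-15.91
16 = 16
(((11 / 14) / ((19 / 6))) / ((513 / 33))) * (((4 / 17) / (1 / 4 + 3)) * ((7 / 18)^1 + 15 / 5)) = 59048 / 15078609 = 0.00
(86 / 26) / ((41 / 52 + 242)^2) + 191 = 30443618319 / 159390625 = 191.00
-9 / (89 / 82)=-738 / 89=-8.29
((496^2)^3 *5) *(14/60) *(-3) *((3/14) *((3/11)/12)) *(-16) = 44669522870796288/11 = 4060865715526935.27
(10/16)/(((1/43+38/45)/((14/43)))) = 1575/6716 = 0.23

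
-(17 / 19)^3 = -4913 / 6859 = -0.72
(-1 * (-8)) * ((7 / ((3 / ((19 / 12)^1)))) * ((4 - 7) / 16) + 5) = 827 / 24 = 34.46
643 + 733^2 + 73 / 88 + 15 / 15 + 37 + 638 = 47397577 / 88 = 538608.83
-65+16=-49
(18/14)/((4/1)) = 0.32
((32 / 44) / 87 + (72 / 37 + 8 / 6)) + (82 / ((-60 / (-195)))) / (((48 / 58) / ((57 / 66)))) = 281.40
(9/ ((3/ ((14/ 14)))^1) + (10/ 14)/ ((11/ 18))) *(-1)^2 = 321/ 77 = 4.17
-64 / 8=-8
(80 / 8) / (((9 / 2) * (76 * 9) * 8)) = 0.00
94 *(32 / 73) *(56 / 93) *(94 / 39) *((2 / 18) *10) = 158341120 / 2382939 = 66.45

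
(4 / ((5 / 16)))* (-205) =-2624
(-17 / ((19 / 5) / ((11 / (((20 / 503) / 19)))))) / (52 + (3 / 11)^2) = -11381381 / 25204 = -451.57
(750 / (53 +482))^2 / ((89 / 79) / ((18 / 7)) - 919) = -6399000 / 2990925311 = -0.00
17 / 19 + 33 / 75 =634 / 475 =1.33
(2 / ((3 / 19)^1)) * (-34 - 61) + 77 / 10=-35869 / 30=-1195.63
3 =3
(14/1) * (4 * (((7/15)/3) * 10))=784/9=87.11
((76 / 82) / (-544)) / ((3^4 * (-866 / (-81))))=-19 / 9657632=-0.00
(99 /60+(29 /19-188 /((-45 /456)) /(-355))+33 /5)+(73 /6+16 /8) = 2505983 /134900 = 18.58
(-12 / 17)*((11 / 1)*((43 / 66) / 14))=-43 / 119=-0.36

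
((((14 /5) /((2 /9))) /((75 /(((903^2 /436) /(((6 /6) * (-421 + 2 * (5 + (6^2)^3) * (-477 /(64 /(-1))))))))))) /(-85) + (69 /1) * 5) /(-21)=-2962529884571471 /180327908796875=-16.43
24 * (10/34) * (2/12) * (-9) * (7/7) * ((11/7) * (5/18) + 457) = -576370/119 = -4843.45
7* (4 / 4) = 7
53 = 53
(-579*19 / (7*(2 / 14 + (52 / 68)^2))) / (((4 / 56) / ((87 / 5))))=-1936187001 / 3680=-526137.77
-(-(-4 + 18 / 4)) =1 / 2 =0.50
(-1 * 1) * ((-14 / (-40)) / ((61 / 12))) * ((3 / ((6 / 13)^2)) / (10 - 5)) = -1183 / 6100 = -0.19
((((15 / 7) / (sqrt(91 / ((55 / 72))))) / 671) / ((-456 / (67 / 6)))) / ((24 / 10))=-1675* sqrt(10010) / 56133133056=-0.00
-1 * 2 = -2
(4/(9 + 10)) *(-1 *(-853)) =3412/19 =179.58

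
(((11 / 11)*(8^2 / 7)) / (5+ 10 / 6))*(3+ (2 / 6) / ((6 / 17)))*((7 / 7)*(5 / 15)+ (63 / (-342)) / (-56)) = 21797 / 11970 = 1.82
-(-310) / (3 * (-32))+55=2485 / 48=51.77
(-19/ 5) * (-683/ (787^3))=12977/ 2437217015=0.00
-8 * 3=-24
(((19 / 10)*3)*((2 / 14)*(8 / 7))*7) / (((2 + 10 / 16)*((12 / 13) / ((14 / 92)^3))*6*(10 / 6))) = 1729 / 1825050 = 0.00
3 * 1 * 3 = 9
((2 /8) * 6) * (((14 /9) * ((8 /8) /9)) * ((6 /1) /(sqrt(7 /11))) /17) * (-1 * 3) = -2 * sqrt(77) /51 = -0.34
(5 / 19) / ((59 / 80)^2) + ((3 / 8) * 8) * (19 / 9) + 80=17226001 / 198417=86.82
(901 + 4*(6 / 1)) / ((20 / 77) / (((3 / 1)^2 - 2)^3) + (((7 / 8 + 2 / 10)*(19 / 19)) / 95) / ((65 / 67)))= 6034253225000 / 81030091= 74469.29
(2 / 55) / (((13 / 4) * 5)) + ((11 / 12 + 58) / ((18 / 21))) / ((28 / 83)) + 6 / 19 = 3992128301 / 19562400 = 204.07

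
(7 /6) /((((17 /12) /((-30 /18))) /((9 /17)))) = -210 /289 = -0.73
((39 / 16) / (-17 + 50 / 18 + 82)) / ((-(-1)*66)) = 117 / 214720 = 0.00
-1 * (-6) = 6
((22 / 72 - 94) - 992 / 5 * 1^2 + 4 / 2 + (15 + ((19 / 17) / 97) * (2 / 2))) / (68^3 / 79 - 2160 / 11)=-70953948197 / 975977403840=-0.07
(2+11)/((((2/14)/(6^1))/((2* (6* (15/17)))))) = 5781.18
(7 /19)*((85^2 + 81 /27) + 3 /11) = 556577 /209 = 2663.05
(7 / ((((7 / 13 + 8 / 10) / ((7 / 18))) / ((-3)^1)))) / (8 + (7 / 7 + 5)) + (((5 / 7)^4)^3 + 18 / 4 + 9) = 189036198946939 / 14450303837844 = 13.08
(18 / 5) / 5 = 18 / 25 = 0.72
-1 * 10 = -10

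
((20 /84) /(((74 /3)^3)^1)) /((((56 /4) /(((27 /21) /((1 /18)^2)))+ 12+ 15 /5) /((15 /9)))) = 54675 /31087366996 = 0.00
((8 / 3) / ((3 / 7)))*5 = 280 / 9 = 31.11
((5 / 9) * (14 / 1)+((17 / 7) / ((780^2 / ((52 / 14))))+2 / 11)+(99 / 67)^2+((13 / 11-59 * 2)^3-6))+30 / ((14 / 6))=-10921097755035633397 / 6850773329400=-1594140.87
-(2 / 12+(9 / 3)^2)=-55 / 6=-9.17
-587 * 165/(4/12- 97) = 58113/58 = 1001.95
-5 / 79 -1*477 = -37688 / 79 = -477.06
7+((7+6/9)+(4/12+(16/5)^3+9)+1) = 7221/125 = 57.77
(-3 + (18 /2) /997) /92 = -0.03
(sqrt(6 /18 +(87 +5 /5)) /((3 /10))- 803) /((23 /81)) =-65043 /23 +90 * sqrt(795) /23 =-2717.63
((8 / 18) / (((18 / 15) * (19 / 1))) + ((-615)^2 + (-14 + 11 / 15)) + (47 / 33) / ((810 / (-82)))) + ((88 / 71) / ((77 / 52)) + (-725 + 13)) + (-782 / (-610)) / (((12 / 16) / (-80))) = 2905152348823357 / 7698547395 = 377363.70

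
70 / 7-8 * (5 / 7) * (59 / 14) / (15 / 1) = 1234 / 147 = 8.39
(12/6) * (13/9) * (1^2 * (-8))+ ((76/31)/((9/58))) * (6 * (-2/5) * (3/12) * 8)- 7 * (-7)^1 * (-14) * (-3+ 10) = -6836822/1395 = -4900.95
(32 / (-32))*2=-2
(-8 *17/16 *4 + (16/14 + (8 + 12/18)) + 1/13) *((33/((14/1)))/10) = -5.68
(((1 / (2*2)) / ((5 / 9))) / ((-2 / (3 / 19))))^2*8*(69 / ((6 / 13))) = 217971 / 144400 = 1.51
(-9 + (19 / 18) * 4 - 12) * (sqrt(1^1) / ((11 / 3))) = -151 / 33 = -4.58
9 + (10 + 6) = 25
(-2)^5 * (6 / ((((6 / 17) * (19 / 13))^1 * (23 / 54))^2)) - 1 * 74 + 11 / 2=-1545313217 / 381938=-4045.98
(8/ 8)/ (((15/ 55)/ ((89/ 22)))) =89/ 6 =14.83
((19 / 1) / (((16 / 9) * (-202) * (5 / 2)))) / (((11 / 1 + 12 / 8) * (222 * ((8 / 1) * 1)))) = -57 / 59792000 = -0.00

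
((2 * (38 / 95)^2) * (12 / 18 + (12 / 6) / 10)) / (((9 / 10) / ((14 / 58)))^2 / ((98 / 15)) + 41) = 1997632 / 310650225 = 0.01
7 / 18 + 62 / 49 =1459 / 882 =1.65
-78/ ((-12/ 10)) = 65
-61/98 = -0.62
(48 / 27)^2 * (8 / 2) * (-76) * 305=-23736320 / 81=-293040.99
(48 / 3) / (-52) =-0.31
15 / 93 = 5 / 31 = 0.16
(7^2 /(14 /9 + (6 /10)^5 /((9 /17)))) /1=1378125 /47881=28.78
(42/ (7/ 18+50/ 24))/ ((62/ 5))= 3780/ 2759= 1.37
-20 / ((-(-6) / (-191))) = 1910 / 3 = 636.67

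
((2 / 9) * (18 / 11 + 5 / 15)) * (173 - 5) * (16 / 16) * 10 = 72800 / 99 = 735.35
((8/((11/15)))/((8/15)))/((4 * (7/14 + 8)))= 0.60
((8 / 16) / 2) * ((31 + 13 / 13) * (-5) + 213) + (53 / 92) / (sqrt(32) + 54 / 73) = 282437 * sqrt(2) / 3855076 + 102055051 / 7710152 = 13.34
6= 6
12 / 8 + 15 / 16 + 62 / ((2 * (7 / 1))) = 769 / 112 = 6.87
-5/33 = -0.15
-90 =-90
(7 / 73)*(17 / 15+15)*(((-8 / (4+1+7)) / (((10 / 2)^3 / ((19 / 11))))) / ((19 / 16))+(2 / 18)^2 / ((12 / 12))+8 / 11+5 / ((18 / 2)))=22081444 / 11086875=1.99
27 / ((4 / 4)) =27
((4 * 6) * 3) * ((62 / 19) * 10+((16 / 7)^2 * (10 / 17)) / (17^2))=10750001760 / 4574003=2350.24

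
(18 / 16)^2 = 81 / 64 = 1.27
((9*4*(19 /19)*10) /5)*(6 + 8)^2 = 14112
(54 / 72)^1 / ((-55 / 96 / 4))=-288 / 55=-5.24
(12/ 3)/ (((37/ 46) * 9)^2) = 8464/ 110889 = 0.08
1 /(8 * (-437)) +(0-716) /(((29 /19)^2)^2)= -131.93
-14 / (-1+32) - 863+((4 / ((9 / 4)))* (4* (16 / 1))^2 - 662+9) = 1608526 / 279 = 5765.33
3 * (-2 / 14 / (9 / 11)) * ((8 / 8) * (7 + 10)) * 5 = -935 / 21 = -44.52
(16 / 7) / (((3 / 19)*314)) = 152 / 3297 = 0.05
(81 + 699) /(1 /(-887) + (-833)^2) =345930 /307739771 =0.00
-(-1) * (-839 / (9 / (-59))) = 49501 / 9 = 5500.11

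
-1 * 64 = -64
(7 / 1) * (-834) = -5838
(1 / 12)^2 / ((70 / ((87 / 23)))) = 29 / 77280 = 0.00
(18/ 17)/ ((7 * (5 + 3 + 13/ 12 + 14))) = 216/ 32963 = 0.01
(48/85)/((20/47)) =564/425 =1.33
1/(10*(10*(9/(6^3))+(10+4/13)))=0.01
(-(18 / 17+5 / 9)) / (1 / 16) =-3952 / 153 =-25.83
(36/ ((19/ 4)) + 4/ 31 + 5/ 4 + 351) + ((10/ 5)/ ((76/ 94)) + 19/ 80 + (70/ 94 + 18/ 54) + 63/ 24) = 2434147441/ 6643920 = 366.37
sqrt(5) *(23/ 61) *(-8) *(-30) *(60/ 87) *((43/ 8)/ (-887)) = -593400 *sqrt(5)/ 1569103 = -0.85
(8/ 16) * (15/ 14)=15/ 28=0.54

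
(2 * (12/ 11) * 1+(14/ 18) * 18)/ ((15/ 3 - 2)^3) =178/ 297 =0.60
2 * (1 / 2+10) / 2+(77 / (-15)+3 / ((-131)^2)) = 2763011 / 514830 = 5.37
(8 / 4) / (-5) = -2 / 5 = -0.40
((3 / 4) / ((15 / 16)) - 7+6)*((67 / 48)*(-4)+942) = -187.28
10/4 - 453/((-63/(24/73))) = 4971/1022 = 4.86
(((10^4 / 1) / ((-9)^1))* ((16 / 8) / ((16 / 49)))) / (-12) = 30625 / 54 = 567.13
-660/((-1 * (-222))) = -110/37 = -2.97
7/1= 7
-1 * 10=-10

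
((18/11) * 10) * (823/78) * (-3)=-74070/143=-517.97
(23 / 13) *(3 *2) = 138 / 13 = 10.62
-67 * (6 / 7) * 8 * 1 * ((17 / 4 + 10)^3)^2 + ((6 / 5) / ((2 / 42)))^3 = -861694652457333 / 224000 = -3846851127.04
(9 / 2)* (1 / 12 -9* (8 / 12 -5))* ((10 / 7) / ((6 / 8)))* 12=4020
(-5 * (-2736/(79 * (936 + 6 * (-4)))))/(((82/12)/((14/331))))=1260/1072109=0.00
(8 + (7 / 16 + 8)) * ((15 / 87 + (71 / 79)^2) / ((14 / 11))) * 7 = 256600421 / 2895824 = 88.61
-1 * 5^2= -25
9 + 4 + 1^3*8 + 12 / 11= 243 / 11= 22.09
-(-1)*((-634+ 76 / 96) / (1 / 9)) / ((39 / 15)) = -17535 / 8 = -2191.88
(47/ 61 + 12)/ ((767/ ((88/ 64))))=8569/ 374296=0.02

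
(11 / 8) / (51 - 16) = 0.04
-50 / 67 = -0.75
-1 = -1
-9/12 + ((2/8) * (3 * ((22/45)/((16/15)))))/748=-1631/2176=-0.75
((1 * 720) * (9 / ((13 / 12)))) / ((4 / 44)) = 65796.92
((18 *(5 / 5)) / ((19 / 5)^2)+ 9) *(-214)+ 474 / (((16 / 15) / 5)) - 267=-237.88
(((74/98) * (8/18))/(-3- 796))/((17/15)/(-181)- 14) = 133940/4466385231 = 0.00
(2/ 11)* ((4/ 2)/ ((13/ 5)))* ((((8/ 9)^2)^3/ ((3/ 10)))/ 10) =5242880/ 227988189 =0.02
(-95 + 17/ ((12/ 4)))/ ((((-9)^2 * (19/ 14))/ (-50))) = 187600/ 4617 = 40.63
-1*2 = -2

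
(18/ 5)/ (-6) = -3/ 5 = -0.60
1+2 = 3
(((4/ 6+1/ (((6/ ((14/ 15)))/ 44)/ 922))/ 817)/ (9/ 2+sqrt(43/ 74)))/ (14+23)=568012/ 11891435 - 568012 * sqrt(3182)/ 3959847855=0.04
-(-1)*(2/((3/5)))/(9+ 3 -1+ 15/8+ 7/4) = 80/351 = 0.23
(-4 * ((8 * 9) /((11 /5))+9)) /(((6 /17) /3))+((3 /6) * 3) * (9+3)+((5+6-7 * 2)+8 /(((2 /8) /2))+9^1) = -14638 /11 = -1330.73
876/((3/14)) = 4088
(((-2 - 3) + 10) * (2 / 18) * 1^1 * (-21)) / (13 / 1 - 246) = 35 / 699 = 0.05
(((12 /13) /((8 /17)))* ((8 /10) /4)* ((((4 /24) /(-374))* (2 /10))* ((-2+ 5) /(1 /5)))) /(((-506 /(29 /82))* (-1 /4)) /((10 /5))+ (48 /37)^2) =-119103 /40996009340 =-0.00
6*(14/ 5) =84/ 5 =16.80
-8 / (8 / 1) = -1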